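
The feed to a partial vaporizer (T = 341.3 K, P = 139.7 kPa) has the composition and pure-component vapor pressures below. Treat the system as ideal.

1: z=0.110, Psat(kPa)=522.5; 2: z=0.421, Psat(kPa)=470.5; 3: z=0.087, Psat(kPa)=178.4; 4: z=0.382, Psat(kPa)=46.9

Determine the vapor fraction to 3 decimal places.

Raoult's law: Kᵢ = Pᵢˢᵃᵗ/P = Pᵢˢᵃᵗ/139.7.
  K_1 = 522.5/139.7 = 3.74016, K_2 = 470.5/139.7 = 3.36793, K_3 = 178.4/139.7 = 1.27702, K_4 = 46.9/139.7 = 0.33572
Let ψ = V/F and solve Σ zᵢ(Kᵢ−1)/(1+ψ(Kᵢ−1)) = 0.
g(0) = ΣzᵢKᵢ − 1 = 1.069 and g(1) = 1 − Σzᵢ/Kᵢ = -0.360, so a root lies in (0, 1).
Newton iteration, ψ⁰ = 0.5:
  ψ = 0.500: g = 0.2249, g' = -1.025 → ψ = 0.719
  ψ = 0.719: g = 0.0043, g' = -1.039 → ψ = 0.724
Converged at ψ = 0.724.

ψ = 0.724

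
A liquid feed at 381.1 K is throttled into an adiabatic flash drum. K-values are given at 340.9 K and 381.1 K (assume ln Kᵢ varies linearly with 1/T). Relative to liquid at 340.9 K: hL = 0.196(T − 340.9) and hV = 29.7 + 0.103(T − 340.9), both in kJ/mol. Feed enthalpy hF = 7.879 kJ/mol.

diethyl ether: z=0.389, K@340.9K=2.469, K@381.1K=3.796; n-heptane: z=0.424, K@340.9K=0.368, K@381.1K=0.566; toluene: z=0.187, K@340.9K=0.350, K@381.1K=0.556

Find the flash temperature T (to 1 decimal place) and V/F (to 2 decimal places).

Adiabatic flash: solve Rachford–Rice at each trial T, then check hF = ψ·hV(T) + (1−ψ)·hL(T).
  T = 340.9 K: K = (2.469, 0.368, 0.350), RR gives ψ = 0.194, H_out = 5.769 kJ/mol
  T = 381.1 K: K = (3.796, 0.566, 0.556), RR gives ψ = 0.671, H_out = 25.311 kJ/mol
  T = 361.0 K: K = (3.098, 0.462, 0.447), RR gives ψ = 0.426, H_out = 15.783 kJ/mol
  T = 350.9 K: K = (2.773, 0.413, 0.397), RR gives ψ = 0.313, H_out = 10.959 kJ/mol
  T = 345.9 K: K = (2.619, 0.390, 0.373), RR gives ψ = 0.255, H_out = 8.438 kJ/mol
  T = 343.4 K: K = (2.543, 0.379, 0.361), RR gives ψ = 0.225, H_out = 7.125 kJ/mol
  T = 344.6 K: K = (2.580, 0.384, 0.367), RR gives ψ = 0.240, H_out = 7.761 kJ/mol
Linear interpolation between T = 344.6 (H_out = 7.761) and T = 345.9 (H_out = 8.438) on hF = 7.879 gives T ≈ 344.8 K, at which ψ = 0.24.

T = 344.8 K, V/F = 0.24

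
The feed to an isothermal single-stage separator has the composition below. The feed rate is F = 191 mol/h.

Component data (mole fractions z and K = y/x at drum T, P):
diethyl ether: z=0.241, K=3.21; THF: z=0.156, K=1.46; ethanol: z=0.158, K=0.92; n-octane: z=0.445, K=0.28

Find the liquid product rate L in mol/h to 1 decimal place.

L = 142.4 mol/h

Newton iteration, β⁰ = 0.69:
  β = 0.690: g = -0.3847, g' = -1.116 → β = 0.345
  β = 0.345: g = -0.0754, g' = -0.813 → β = 0.253
  β = 0.253: g = 0.0016, g' = -0.857 → β = 0.254
Converged at β = 0.254.
Then V = β·F = 0.2544·191 = 48.6 mol/h and L = F − V = 142.4 mol/h.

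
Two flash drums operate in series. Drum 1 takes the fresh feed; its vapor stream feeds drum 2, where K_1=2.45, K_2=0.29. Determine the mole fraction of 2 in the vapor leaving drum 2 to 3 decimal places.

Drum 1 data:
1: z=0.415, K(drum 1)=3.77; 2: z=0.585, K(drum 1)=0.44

Drum 1:
Rachford–Rice: g(ψ₁) = Σ zᵢ(Kᵢ−1)/(1+ψ₁(Kᵢ−1)) = 0.
g(0) = ΣzᵢKᵢ − 1 = 0.822 and g(1) = 1 − Σzᵢ/Kᵢ = -0.440, so a root lies in (0, 1).
Iterate (Newton) starting at ψ₁ = 0.68:
  ψ₁ = 0.680: g = -0.1304, g' = -0.861 → ψ₁ = 0.529
  ψ₁ = 0.529: g = 0.0011, g' = -0.895 → ψ₁ = 0.530
Converged at ψ₁ = 0.530.
Drum-1 compositions:
  1: x = 0.168, y = 0.634
  2: x = 0.832, y = 0.366
Drum-2 feed = drum-1 vapor: z₂ = (0.6340, 0.3660).
Drum 2:
Let ψ₂ = V/F and solve Σ zᵢ(Kᵢ−1)/(1+ψ₂(Kᵢ−1)) = 0.
g(0) = ΣzᵢKᵢ − 1 = 0.659 and g(1) = 1 − Σzᵢ/Kᵢ = -0.521, so a root lies in (0, 1).
Binary case is linear: z₁(K₁−1)(1+ψ₂(K₂−1)) + z₂(K₂−1)(1+ψ₂(K₁−1)) = 0
⇒ ψ₂ = [z₁(K₁−1)+z₂(K₂−1)] / [−(K₁−1)(K₂−1)] = 0.6594/1.0295 = 0.641
  1: x = 0.329, y = 0.805
  2: x = 0.671, y = 0.195

y_2 (drum 2) = 0.195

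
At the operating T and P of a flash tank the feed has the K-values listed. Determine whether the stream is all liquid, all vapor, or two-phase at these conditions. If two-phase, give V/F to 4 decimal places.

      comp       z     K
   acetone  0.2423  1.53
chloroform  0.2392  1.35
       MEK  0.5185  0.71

ΣzᵢKᵢ = 1.0618; Σzᵢ/Kᵢ = 1.0658.
Both exceed 1, so a two-phase solution exists.
Material balance + equilibrium reduce to Σ zᵢ(Kᵢ−1)/(1+ψ(Kᵢ−1)) = 0.
Iterate (Newton) starting at ψ = 0.54:
  ψ = 0.5400: g = -0.00803, g' = -0.1232 → ψ = 0.4748
  ψ = 0.4748: g = 0.00001, g' = -0.1236 → ψ = 0.4749
Converged at ψ = 0.4749.

two-phase, V/F = 0.4749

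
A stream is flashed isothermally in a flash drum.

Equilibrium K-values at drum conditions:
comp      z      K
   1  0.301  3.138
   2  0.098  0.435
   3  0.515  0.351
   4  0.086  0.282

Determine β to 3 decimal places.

β = 0.139

Rachford–Rice: g(β) = Σ zᵢ(Kᵢ−1)/(1+β(Kᵢ−1)) = 0.
Feasibility: ΣzᵢKᵢ = 1.192, Σzᵢ/Kᵢ = 2.093 — both > 1, two phases present.
Iterate (Newton) starting at β = 0.4:
  β = 0.400: g = -0.2627, g' = -0.935 → β = 0.119
  β = 0.119: g = 0.0239, g' = -1.218 → β = 0.139
Converged at β = 0.139.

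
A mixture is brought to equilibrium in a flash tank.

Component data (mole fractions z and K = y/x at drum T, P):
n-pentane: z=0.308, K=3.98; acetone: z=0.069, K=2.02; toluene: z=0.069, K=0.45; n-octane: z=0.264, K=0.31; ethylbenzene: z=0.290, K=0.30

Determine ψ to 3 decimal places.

Newton iteration, ψ⁰ = 0.5:
  ψ = 0.500: g = -0.2275, g' = -1.142 → ψ = 0.301
  ψ = 0.301: g = 0.0055, g' = -1.261 → ψ = 0.305
Converged at ψ = 0.305.

ψ = 0.305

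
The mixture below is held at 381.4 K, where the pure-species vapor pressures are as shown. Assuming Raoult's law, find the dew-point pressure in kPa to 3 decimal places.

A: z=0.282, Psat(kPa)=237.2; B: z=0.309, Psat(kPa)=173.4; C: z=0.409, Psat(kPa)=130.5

At the dew point ψ → 1, so Σzᵢ/Kᵢ = 1 with Kᵢ = Pᵢˢᵃᵗ/P ⇒ 1/P = Σzᵢ/Pᵢˢᵃᵗ.
1/P = 0.282/237.2 + 0.309/173.4 + 0.409/130.5 = 0.006105 ⇒ P = 163.801 kPa

Pdew = 163.801 kPa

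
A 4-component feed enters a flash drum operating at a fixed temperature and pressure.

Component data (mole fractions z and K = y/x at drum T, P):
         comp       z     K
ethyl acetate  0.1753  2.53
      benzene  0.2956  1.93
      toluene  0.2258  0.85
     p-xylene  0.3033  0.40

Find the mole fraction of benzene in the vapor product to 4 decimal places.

Let ψ = V/F and solve Σ zᵢ(Kᵢ−1)/(1+ψ(Kᵢ−1)) = 0.
Check two-phase: ΣzᵢKᵢ = 1.3273 > 1 and Σzᵢ/Kᵢ = 1.2463 > 1, so g(0) = 0.3273 > 0 and g(1) = -0.2463 < 0.
Newton–Raphson from ψ = 0.5:
  ψ = 0.5000: g = 0.04302, g' = -0.4796 → ψ = 0.5897
  ψ = 0.5897: g = -0.00024, g' = -0.4877 → ψ = 0.5892
Converged at ψ = 0.5892.
Compositions from xᵢ = zᵢ/(1+ψ(Kᵢ−1)), yᵢ = Kᵢxᵢ:
  ethyl acetate: x = 0.0922, y = 0.2332
  benzene: x = 0.1910, y = 0.3686
  toluene: x = 0.2477, y = 0.2105
  p-xylene: x = 0.4692, y = 0.1877

y_benzene = 0.3686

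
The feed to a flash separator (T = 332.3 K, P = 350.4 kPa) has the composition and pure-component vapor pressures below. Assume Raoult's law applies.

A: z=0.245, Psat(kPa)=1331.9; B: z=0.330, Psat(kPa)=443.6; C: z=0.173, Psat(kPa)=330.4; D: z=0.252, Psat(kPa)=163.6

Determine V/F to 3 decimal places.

V/F = 0.893

Raoult's law: Kᵢ = Pᵢˢᵃᵗ/P = Pᵢˢᵃᵗ/350.4.
  K_A = 1331.9/350.4 = 3.80108, K_B = 443.6/350.4 = 1.26598, K_C = 330.4/350.4 = 0.94292, K_D = 163.6/350.4 = 0.46689
Rachford–Rice: g(V/F) = Σ zᵢ(Kᵢ−1)/(1+V/F(Kᵢ−1)) = 0.
g(0) = ΣzᵢKᵢ − 1 = 0.630 and g(1) = 1 − Σzᵢ/Kᵢ = -0.048, so a root lies in (0, 1).
Newton iteration, V/F⁰ = 0.5:
  V/F = 0.500: g = 0.1700, g' = -0.485 → V/F = 0.850
  V/F = 0.850: g = 0.0184, g' = -0.424 → V/F = 0.894
  V/F = 0.894: g = -0.0002, g' = -0.434 → V/F = 0.893
Converged at V/F = 0.893.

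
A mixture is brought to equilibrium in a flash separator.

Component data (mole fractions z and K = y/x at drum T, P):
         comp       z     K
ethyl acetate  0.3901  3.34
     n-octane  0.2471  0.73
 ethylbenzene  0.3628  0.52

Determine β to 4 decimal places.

β = 0.7029

Newton–Raphson from β = 0.58:
  β = 0.5800: g = 0.06682, g' = -0.5703 → β = 0.6972
  β = 0.6972: g = 0.00299, g' = -0.5246 → β = 0.7029
Converged at β = 0.7029.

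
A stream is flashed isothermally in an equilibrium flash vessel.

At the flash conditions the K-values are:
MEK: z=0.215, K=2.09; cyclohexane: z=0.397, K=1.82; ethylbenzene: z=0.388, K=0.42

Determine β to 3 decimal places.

Rachford–Rice: g(β) = Σ zᵢ(Kᵢ−1)/(1+β(Kᵢ−1)) = 0.
g(0) = ΣzᵢKᵢ − 1 = 0.335 and g(1) = 1 − Σzᵢ/Kᵢ = -0.245, so a root lies in (0, 1).
Newton iteration, β⁰ = 0.5:
  β = 0.500: g = 0.0656, g' = -0.500 → β = 0.631
  β = 0.631: g = -0.0016, g' = -0.530 → β = 0.628
Converged at β = 0.628.

β = 0.628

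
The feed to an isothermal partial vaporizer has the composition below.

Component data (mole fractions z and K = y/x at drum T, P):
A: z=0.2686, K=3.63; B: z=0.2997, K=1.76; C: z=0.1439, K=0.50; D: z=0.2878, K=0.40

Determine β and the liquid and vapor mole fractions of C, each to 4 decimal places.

Newton iteration, β⁰ = 0.52:
  β = 0.5200: g = 0.11340, g' = -0.7049 → β = 0.6809
  β = 0.6809: g = 0.00220, g' = -0.6926 → β = 0.6840
Converged at β = 0.6840.
Compositions from xᵢ = zᵢ/(1+β(Kᵢ−1)), yᵢ = Kᵢxᵢ:
  A: x = 0.0960, y = 0.3483
  B: x = 0.1972, y = 0.3470
  C: x = 0.2187, y = 0.1094
  D: x = 0.4882, y = 0.1953

β = 0.6840, x_C = 0.2187, y_C = 0.1094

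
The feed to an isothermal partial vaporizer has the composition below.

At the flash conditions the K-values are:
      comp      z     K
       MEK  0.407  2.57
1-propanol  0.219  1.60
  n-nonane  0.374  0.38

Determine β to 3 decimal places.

β = 0.682

Rachford–Rice: g(β) = Σ zᵢ(Kᵢ−1)/(1+β(Kᵢ−1)) = 0.
Feasibility: ΣzᵢKᵢ = 1.539, Σzᵢ/Kᵢ = 1.279 — both > 1, two phases present.
Iterate (Newton) starting at β = 0.5:
  β = 0.500: g = 0.1230, g' = -0.663 → β = 0.685
  β = 0.685: g = -0.0023, g' = -0.707 → β = 0.682
Converged at β = 0.682.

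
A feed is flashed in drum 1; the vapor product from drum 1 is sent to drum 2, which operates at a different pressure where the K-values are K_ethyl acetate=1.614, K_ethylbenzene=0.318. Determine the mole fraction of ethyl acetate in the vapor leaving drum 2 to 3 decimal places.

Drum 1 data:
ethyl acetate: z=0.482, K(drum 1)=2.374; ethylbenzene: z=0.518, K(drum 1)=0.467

y_ethyl acetate (drum 2) = 0.849

Drum 1:
Binary case is linear: z₁(K₁−1)(1+ψ₁(K₂−1)) + z₂(K₂−1)(1+ψ₁(K₁−1)) = 0
⇒ ψ₁ = [z₁(K₁−1)+z₂(K₂−1)] / [−(K₁−1)(K₂−1)] = 0.3862/0.7323 = 0.527
Drum-1 compositions:
  ethyl acetate: x = 0.279, y = 0.664
  ethylbenzene: x = 0.721, y = 0.336
Drum-2 feed = drum-1 vapor: z₂ = (0.6635, 0.3365).
Drum 2:
Rachford–Rice: g(ψ₂) = Σ zᵢ(Kᵢ−1)/(1+ψ₂(Kᵢ−1)) = 0.
Feasibility: ΣzᵢKᵢ = 1.178, Σzᵢ/Kᵢ = 1.469 — both > 1, two phases present.
Binary case is linear: z₁(K₁−1)(1+ψ₂(K₂−1)) + z₂(K₂−1)(1+ψ₂(K₁−1)) = 0
⇒ ψ₂ = [z₁(K₁−1)+z₂(K₂−1)] / [−(K₁−1)(K₂−1)] = 0.1779/0.4187 = 0.425
  ethyl acetate: x = 0.526, y = 0.849
  ethylbenzene: x = 0.474, y = 0.151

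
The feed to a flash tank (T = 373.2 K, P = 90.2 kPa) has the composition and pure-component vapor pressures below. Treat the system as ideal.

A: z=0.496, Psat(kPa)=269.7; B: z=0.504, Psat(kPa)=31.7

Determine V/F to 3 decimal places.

V/F = 0.512

Raoult's law: Kᵢ = Pᵢˢᵃᵗ/P = Pᵢˢᵃᵗ/90.2.
  K_A = 269.7/90.2 = 2.99002, K_B = 31.7/90.2 = 0.35144
Iterate (Newton) starting at V/F = 0.45:
  V/F = 0.450: g = 0.0591, g' = -0.969 → V/F = 0.511
  V/F = 0.511: g = 0.0005, g' = -0.957 → V/F = 0.512
Converged at V/F = 0.512.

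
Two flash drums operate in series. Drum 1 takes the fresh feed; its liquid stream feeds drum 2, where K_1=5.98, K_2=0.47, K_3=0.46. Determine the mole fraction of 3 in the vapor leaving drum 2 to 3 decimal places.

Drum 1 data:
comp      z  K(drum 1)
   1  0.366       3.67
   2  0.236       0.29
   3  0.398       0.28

Drum 1:
Iterate (Newton) starting at ψ₁ = 0.5:
  ψ₁ = 0.500: g = -0.2890, g' = -1.268 → ψ₁ = 0.272
  ψ₁ = 0.272: g = 0.0019, g' = -1.377 → ψ₁ = 0.274
Converged at ψ₁ = 0.274.
Drum-1 compositions:
  1: x = 0.212, y = 0.776
  2: x = 0.293, y = 0.085
  3: x = 0.496, y = 0.139
Drum-2 feed = drum-1 liquid: z₂ = (0.2115, 0.2929, 0.4956).
Drum 2:
Iterate (Newton) starting at ψ₂ = 0.55:
  ψ₂ = 0.550: g = -0.3180, g' = -0.832 → ψ₂ = 0.168
  ψ₂ = 0.168: g = 0.1097, g' = -1.833 → ψ₂ = 0.227
  ψ₂ = 0.227: g = 0.0124, g' = -1.448 → ψ₂ = 0.236
Converged at ψ₂ = 0.236.
  1: x = 0.097, y = 0.581
  2: x = 0.335, y = 0.157
  3: x = 0.568, y = 0.261

y_3 (drum 2) = 0.261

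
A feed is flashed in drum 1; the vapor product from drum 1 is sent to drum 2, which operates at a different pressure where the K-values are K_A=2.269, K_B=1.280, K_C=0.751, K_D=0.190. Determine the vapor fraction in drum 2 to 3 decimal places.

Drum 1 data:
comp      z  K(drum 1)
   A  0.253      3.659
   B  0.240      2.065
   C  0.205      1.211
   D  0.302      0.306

Drum 1:
Let ψ₁ = V/F and solve Σ zᵢ(Kᵢ−1)/(1+ψ₁(Kᵢ−1)) = 0.
g(0) = ΣzᵢKᵢ − 1 = 0.762 and g(1) = 1 − Σzᵢ/Kᵢ = -0.342, so a root lies in (0, 1).
Iterate (Newton) starting at ψ₁ = 0.5:
  ψ₁ = 0.500: g = 0.1737, g' = -0.794 → ψ₁ = 0.719
  ψ₁ = 0.719: g = -0.0048, g' = -0.884 → ψ₁ = 0.713
Converged at ψ₁ = 0.713.
Drum-1 compositions:
  A: x = 0.087, y = 0.320
  B: x = 0.136, y = 0.282
  C: x = 0.178, y = 0.216
  D: x = 0.598, y = 0.183
Drum-2 feed = drum-1 vapor: z₂ = (0.3196, 0.2816, 0.2158, 0.1830).
Drum 2:
Newton iteration, ψ₂⁰ = 0.5:
  ψ₂ = 0.500: g = 0.0068, g' = -0.566 → ψ₂ = 0.512
Converged at ψ₂ = 0.512.
  A: x = 0.194, y = 0.440
  B: x = 0.246, y = 0.315
  C: x = 0.247, y = 0.186
  D: x = 0.313, y = 0.059

V/F (drum 2) = 0.512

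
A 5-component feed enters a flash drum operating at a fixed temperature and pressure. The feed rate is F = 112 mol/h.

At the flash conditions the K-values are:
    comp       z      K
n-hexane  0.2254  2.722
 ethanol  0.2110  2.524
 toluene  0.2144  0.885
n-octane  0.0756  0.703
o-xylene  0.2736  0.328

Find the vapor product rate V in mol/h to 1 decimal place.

Rachford–Rice: g(ψ) = Σ zᵢ(Kᵢ−1)/(1+ψ(Kᵢ−1)) = 0.
Check two-phase: ΣzᵢKᵢ = 1.4787 > 1 and Σzᵢ/Kᵢ = 1.3503 > 1, so g(0) = 0.4787 > 0 and g(1) = -0.3503 < 0.
Iterate (Newton) starting at ψ = 0.5:
  ψ = 0.5000: g = 0.06164, g' = -0.6435 → ψ = 0.5958
  ψ = 0.5958: g = -0.00025, g' = -0.6542 → ψ = 0.5954
Converged at ψ = 0.5954.
Then V = ψ·F = 0.5954·112 = 66.7 mol/h and L = F − V = 45.3 mol/h.

V = 66.7 mol/h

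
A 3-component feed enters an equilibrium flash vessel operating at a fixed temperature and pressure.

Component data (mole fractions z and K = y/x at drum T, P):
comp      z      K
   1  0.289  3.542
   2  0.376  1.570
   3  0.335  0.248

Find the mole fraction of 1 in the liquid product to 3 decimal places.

x_1 = 0.115

Newton–Raphson from ψ = 0.5:
  ψ = 0.500: g = 0.0866, g' = -0.923 → ψ = 0.594
  ψ = 0.594: g = -0.0023, g' = -0.983 → ψ = 0.591
Converged at ψ = 0.591.
Compositions from xᵢ = zᵢ/(1+ψ(Kᵢ−1)), yᵢ = Kᵢxᵢ:
  1: x = 0.115, y = 0.409
  2: x = 0.281, y = 0.441
  3: x = 0.603, y = 0.150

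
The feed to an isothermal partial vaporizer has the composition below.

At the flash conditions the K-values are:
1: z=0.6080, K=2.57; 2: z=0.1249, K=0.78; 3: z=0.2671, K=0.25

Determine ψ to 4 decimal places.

ψ = 0.7005

Iterate (Newton) starting at ψ = 0.4:
  ψ = 0.4000: g = 0.27003, g' = -0.8793 → ψ = 0.7071
  ψ = 0.7071: g = -0.00668, g' = -1.0261 → ψ = 0.7006
  ψ = 0.7006: g = -0.00004, g' = -1.0154 → ψ = 0.7005
Converged at ψ = 0.7005.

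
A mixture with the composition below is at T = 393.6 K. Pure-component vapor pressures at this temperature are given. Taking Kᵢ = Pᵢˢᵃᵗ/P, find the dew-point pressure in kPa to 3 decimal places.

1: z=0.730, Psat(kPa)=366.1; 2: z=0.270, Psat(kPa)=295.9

Pdew = 344.061 kPa

At the dew point ψ → 1, so Σzᵢ/Kᵢ = 1 with Kᵢ = Pᵢˢᵃᵗ/P ⇒ 1/P = Σzᵢ/Pᵢˢᵃᵗ.
1/P = 0.730/366.1 + 0.270/295.9 = 0.002906 ⇒ P = 344.061 kPa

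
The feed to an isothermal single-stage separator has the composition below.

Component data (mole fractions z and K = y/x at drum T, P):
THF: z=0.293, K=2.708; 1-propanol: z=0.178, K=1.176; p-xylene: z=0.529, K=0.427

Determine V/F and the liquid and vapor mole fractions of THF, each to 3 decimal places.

V/F = 0.292, x_THF = 0.196, y_THF = 0.530

Newton–Raphson from V/F = 0.31:
  V/F = 0.310: g = -0.0117, g' = -0.627 → V/F = 0.291
  V/F = 0.291: g = 0.0001, g' = -0.636 → V/F = 0.292
Converged at V/F = 0.292.
Compositions from xᵢ = zᵢ/(1+V/F(Kᵢ−1)), yᵢ = Kᵢxᵢ:
  THF: x = 0.196, y = 0.530
  1-propanol: x = 0.169, y = 0.199
  p-xylene: x = 0.635, y = 0.271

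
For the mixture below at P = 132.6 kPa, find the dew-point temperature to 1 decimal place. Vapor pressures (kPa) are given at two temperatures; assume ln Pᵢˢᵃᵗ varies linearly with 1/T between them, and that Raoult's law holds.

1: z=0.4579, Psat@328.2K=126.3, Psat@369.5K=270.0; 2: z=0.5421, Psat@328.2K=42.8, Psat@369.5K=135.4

T = 357.4 K

Dew-point temperature: Σzᵢ·P/Pᵢˢᵃᵗ(T) = 1. Interpolate ln Pᵢˢᵃᵗ = aᵢ + bᵢ/T.
  T = 328.2 K: ΣzᵢP/Pᵢˢᵃᵗ = 2.1602
  T = 369.5 K: ΣzᵢP/Pᵢˢᵃᵗ = 0.7558
  T = 348.9 K: ΣzᵢP/Pᵢˢᵃᵗ = 1.2325
  T = 359.2 K: ΣzᵢP/Pᵢˢᵃᵗ = 0.9576
  T = 354.0 K: ΣzᵢP/Pᵢˢᵃᵗ = 1.0855
  T = 356.6 K: ΣzᵢP/Pᵢˢᵃᵗ = 1.0190
Interpolating between 356.6 K and 359.2 K gives T ≈ 357.4 K.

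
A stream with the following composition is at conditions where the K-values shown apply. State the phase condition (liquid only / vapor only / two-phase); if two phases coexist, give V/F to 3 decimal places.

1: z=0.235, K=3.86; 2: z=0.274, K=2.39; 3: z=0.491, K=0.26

two-phase, V/F = 0.436

ΣzᵢKᵢ = 1.690; Σzᵢ/Kᵢ = 2.064.
Both exceed 1, so a two-phase solution exists.
Rachford–Rice: g(ψ) = Σ zᵢ(Kᵢ−1)/(1+ψ(Kᵢ−1)) = 0.
Newton iteration, ψ⁰ = 0.5:
  ψ = 0.500: g = -0.0754, g' = -1.187 → ψ = 0.436
Converged at ψ = 0.436.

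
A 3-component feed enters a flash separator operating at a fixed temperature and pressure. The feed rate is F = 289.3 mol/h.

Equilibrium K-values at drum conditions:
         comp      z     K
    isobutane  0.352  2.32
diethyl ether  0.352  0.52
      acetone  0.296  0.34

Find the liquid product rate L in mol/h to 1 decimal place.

L = 250.6 mol/h

Newton iteration, β⁰ = 0.32:
  β = 0.320: g = -0.1206, g' = -0.624 → β = 0.127
  β = 0.127: g = 0.0051, g' = -0.696 → β = 0.134
Converged at β = 0.134.
Then V = β·F = 0.1339·289.3 = 38.7 mol/h and L = F − V = 250.6 mol/h.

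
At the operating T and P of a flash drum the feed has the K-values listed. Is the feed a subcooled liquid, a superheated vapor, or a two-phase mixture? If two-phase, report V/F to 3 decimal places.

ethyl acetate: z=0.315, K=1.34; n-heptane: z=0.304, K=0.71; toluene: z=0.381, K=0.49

ΣzᵢKᵢ = 0.825; Σzᵢ/Kᵢ = 1.441.
Since ΣzᵢKᵢ < 1 the mixture is below its bubble point — single liquid phase.

subcooled liquid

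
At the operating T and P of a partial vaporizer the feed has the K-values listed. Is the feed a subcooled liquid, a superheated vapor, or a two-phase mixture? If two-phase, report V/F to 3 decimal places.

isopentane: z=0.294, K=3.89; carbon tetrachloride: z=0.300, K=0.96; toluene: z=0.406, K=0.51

ΣzᵢKᵢ = 1.639; Σzᵢ/Kᵢ = 1.184.
Both exceed 1, so a two-phase solution exists.
Rachford–Rice: g(ψ) = Σ zᵢ(Kᵢ−1)/(1+ψ(Kᵢ−1)) = 0.
Newton iteration, ψ⁰ = 0.5:
  ψ = 0.500: g = 0.0718, g' = -0.582 → ψ = 0.623
  ψ = 0.623: g = 0.0046, g' = -0.515 → ψ = 0.632
Converged at ψ = 0.632.

two-phase, V/F = 0.632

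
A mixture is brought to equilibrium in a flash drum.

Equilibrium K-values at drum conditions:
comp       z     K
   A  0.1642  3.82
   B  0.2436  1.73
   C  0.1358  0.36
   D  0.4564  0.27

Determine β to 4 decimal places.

β = 0.1639

Let β = V/F and solve Σ zᵢ(Kᵢ−1)/(1+β(Kᵢ−1)) = 0.
Check two-phase: ΣzᵢKᵢ = 1.2208 > 1 and Σzᵢ/Kᵢ = 2.2514 > 1, so g(0) = 0.2208 > 0 and g(1) = -1.2514 < 0.
Iterate (Newton) starting at β = 0.41:
  β = 0.4100: g = -0.24170, g' = -0.9554 → β = 0.1570
  β = 0.1570: g = 0.00756, g' = -1.1108 → β = 0.1638
  β = 0.1638: g = 0.00005, g' = -1.0977 → β = 0.1639
Converged at β = 0.1639.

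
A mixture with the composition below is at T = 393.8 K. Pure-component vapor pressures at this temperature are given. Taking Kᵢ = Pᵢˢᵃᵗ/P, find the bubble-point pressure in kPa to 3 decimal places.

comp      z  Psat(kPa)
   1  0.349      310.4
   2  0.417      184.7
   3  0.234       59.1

Pbub = 199.179 kPa

At the bubble point ψ → 0, so ΣzᵢKᵢ = 1 with Kᵢ = Pᵢˢᵃᵗ/P ⇒ P = ΣzᵢPᵢˢᵃᵗ.
P = 0.349·310.4 + 0.417·184.7 + 0.234·59.1 = 199.179 kPa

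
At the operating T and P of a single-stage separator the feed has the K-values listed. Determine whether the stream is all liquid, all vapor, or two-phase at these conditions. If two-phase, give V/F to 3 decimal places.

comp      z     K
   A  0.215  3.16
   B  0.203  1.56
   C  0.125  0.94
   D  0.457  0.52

ΣzᵢKᵢ = 1.351; Σzᵢ/Kᵢ = 1.210.
Both exceed 1, so a two-phase solution exists.
Iterate (Newton) starting at ψ = 0.5:
  ψ = 0.500: g = 0.0157, g' = -0.453 → ψ = 0.535
Converged at ψ = 0.535.

two-phase, V/F = 0.535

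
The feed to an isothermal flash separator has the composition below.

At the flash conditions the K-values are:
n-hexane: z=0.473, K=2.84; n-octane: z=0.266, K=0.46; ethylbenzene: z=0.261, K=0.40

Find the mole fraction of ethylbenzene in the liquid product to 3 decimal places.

x_ethylbenzene = 0.387

Iterate (Newton) starting at ψ = 0.63:
  ψ = 0.630: g = -0.0664, g' = -0.765 → ψ = 0.543
Converged at ψ = 0.543.
Compositions from xᵢ = zᵢ/(1+ψ(Kᵢ−1)), yᵢ = Kᵢxᵢ:
  n-hexane: x = 0.237, y = 0.672
  n-octane: x = 0.376, y = 0.173
  ethylbenzene: x = 0.387, y = 0.155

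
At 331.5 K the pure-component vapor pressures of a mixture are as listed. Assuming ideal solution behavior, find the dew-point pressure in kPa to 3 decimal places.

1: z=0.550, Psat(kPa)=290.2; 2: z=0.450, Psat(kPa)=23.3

Pdew = 47.151 kPa

At the dew point ψ → 1, so Σzᵢ/Kᵢ = 1 with Kᵢ = Pᵢˢᵃᵗ/P ⇒ 1/P = Σzᵢ/Pᵢˢᵃᵗ.
1/P = 0.550/290.2 + 0.450/23.3 = 0.021209 ⇒ P = 47.151 kPa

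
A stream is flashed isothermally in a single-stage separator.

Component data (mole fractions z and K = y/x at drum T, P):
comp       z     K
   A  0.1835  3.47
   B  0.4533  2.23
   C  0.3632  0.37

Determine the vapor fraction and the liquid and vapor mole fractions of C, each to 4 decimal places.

ψ = 0.7678, x_C = 0.7035, y_C = 0.2603

Rachford–Rice: g(ψ) = Σ zᵢ(Kᵢ−1)/(1+ψ(Kᵢ−1)) = 0.
Feasibility: ΣzᵢKᵢ = 1.7820, Σzᵢ/Kᵢ = 1.2378 — both > 1, two phases present.
Newton iteration, ψ⁰ = 0.62:
  ψ = 0.6200: g = 0.11990, g' = -0.7836 → ψ = 0.7730
  ψ = 0.7730: g = -0.00443, g' = -0.8602 → ψ = 0.7679
  ψ = 0.7679: g = -0.00001, g' = -0.8557 → ψ = 0.7678
Converged at ψ = 0.7678.
Compositions from xᵢ = zᵢ/(1+ψ(Kᵢ−1)), yᵢ = Kᵢxᵢ:
  A: x = 0.0634, y = 0.2198
  B: x = 0.2331, y = 0.5199
  C: x = 0.7035, y = 0.2603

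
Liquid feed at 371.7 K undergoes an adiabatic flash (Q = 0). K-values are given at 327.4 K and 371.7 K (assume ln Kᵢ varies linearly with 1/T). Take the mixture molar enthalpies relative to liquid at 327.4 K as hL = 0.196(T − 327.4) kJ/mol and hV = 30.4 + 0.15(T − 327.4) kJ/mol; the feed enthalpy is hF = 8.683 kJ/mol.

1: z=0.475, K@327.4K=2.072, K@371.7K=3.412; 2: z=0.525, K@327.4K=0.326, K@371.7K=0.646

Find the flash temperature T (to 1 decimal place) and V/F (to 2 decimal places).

Adiabatic flash: solve Rachford–Rice at each trial T, then check hF = ψ·hV(T) + (1−ψ)·hL(T).
  T = 327.4 K: K = (2.072, 0.326), RR gives ψ = 0.215, H_out = 6.536 kJ/mol
  T = 371.7 K: K = (3.412, 0.646), RR gives ψ = 1.000, H_out = 37.045 kJ/mol
  T = 349.5 K: K = (2.700, 0.469), RR gives ψ = 0.585, H_out = 21.521 kJ/mol
  T = 338.4 K: K = (2.374, 0.393), RR gives ψ = 0.400, H_out = 14.121 kJ/mol
  T = 332.9 K: K = (2.220, 0.358), RR gives ψ = 0.310, H_out = 10.428 kJ/mol
  T = 330.1 K: K = (2.144, 0.342), RR gives ψ = 0.263, H_out = 8.482 kJ/mol
  T = 331.5 K: K = (2.182, 0.350), RR gives ψ = 0.287, H_out = 9.462 kJ/mol
Linear interpolation between T = 330.1 (H_out = 8.482) and T = 331.5 (H_out = 9.462) on hF = 8.683 gives T ≈ 330.4 K, at which ψ = 0.27.

T = 330.4 K, V/F = 0.27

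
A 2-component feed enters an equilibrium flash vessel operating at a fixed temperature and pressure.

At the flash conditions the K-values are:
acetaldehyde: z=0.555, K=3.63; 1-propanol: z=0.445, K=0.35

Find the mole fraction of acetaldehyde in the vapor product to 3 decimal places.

y_acetaldehyde = 0.719

Iterate (Newton) starting at V/F = 0.5:
  V/F = 0.500: g = 0.2020, g' = -1.129 → V/F = 0.679
  V/F = 0.679: g = 0.0063, g' = -1.097 → V/F = 0.685
Converged at V/F = 0.685.
Compositions from xᵢ = zᵢ/(1+V/F(Kᵢ−1)), yᵢ = Kᵢxᵢ:
  acetaldehyde: x = 0.198, y = 0.719
  1-propanol: x = 0.802, y = 0.281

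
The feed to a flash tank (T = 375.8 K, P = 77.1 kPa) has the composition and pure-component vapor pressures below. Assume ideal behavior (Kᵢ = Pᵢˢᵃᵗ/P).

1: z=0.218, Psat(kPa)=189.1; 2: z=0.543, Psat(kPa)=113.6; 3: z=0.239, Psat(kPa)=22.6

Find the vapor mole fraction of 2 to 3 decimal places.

y_2 = 0.596

Raoult's law: Kᵢ = Pᵢˢᵃᵗ/P = Pᵢˢᵃᵗ/77.1.
  K_1 = 189.1/77.1 = 2.45266, K_2 = 113.6/77.1 = 1.47341, K_3 = 22.6/77.1 = 0.29313
Newton–Raphson from ψ = 0.55:
  ψ = 0.550: g = 0.1036, g' = -0.538 → ψ = 0.742
  ψ = 0.742: g = -0.0129, g' = -0.702 → ψ = 0.724
Converged at ψ = 0.724.
Compositions from xᵢ = zᵢ/(1+ψ(Kᵢ−1)), yᵢ = Kᵢxᵢ:
  1: x = 0.106, y = 0.261
  2: x = 0.404, y = 0.596
  3: x = 0.489, y = 0.143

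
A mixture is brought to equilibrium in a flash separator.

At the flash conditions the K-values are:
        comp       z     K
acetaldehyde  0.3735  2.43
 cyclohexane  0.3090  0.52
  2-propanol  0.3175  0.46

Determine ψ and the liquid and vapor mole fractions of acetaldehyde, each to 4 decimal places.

ψ = 0.2932, x_acetaldehyde = 0.2632, y_acetaldehyde = 0.6395

Rachford–Rice: g(ψ) = Σ zᵢ(Kᵢ−1)/(1+ψ(Kᵢ−1)) = 0.
g(0) = ΣzᵢKᵢ − 1 = 0.2143 and g(1) = 1 − Σzᵢ/Kᵢ = -0.4382, so a root lies in (0, 1).
Newton iteration, ψ⁰ = 0.37:
  ψ = 0.3700: g = -0.04532, g' = -0.5765 → ψ = 0.2914
  ψ = 0.2914: g = 0.00110, g' = -0.6072 → ψ = 0.2932
Converged at ψ = 0.2932.
Compositions from xᵢ = zᵢ/(1+ψ(Kᵢ−1)), yᵢ = Kᵢxᵢ:
  acetaldehyde: x = 0.2632, y = 0.6395
  cyclohexane: x = 0.3596, y = 0.1870
  2-propanol: x = 0.3772, y = 0.1735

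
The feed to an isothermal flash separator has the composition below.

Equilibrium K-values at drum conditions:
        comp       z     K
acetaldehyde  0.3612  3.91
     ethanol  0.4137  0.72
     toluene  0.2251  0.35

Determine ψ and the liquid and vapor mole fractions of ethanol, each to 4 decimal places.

ψ = 0.6052, x_ethanol = 0.4981, y_ethanol = 0.3586

Material balance + equilibrium reduce to Σ zᵢ(Kᵢ−1)/(1+ψ(Kᵢ−1)) = 0.
Feasibility: ΣzᵢKᵢ = 1.7889, Σzᵢ/Kᵢ = 1.3101 — both > 1, two phases present.
Newton–Raphson from ψ = 0.5:
  ψ = 0.5000: g = 0.07669, g' = -0.7601 → ψ = 0.6009
  ψ = 0.6009: g = 0.00305, g' = -0.7078 → ψ = 0.6052
Converged at ψ = 0.6052.
Compositions from xᵢ = zᵢ/(1+ψ(Kᵢ−1)), yᵢ = Kᵢxᵢ:
  acetaldehyde: x = 0.1308, y = 0.5115
  ethanol: x = 0.4981, y = 0.3586
  toluene: x = 0.3711, y = 0.1299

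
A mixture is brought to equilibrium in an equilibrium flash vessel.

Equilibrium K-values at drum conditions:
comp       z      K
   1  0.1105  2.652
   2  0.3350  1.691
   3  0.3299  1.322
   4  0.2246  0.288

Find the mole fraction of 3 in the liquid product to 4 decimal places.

Newton–Raphson from ψ = 0.5:
  ψ = 0.5000: g = 0.11520, g' = -0.4787 → ψ = 0.7406
  ψ = 0.7406: g = -0.01734, g' = -0.6629 → ψ = 0.7145
  ψ = 0.7145: g = -0.00045, g' = -0.6295 → ψ = 0.7138
Converged at ψ = 0.7138.
Compositions from xᵢ = zᵢ/(1+ψ(Kᵢ−1)), yᵢ = Kᵢxᵢ:
  1: x = 0.0507, y = 0.1345
  2: x = 0.2243, y = 0.3794
  3: x = 0.2682, y = 0.3546
  4: x = 0.4567, y = 0.1315

x_3 = 0.2682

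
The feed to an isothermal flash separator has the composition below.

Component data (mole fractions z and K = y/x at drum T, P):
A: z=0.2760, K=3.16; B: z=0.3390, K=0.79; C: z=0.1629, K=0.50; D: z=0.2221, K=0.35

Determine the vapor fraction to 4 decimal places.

Newton–Raphson from ψ = 0.64:
  ψ = 0.6400: g = -0.19899, g' = -0.6100 → ψ = 0.3138
  ψ = 0.3138: g = 0.00114, g' = -0.6799 → ψ = 0.3155
Converged at ψ = 0.3155.

ψ = 0.3155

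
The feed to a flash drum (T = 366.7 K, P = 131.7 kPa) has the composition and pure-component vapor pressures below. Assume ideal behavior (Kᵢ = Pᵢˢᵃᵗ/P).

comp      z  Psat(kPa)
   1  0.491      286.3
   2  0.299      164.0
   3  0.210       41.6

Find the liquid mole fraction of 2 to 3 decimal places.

Raoult's law: Kᵢ = Pᵢˢᵃᵗ/P = Pᵢˢᵃᵗ/131.7.
  K_1 = 286.3/131.7 = 2.17388, K_2 = 164.0/131.7 = 1.24525, K_3 = 41.6/131.7 = 0.31587
Material balance + equilibrium reduce to Σ zᵢ(Kᵢ−1)/(1+V/F(Kᵢ−1)) = 0.
Feasibility: ΣzᵢKᵢ = 1.506, Σzᵢ/Kᵢ = 1.131 — both > 1, two phases present.
Newton iteration, V/F⁰ = 0.58:
  V/F = 0.580: g = 0.1689, g' = -0.523 → V/F = 0.903
  V/F = 0.903: g = -0.0358, g' = -0.844 → V/F = 0.860
  V/F = 0.860: g = -0.0018, g' = -0.760 → V/F = 0.858
Converged at V/F = 0.858.
Compositions from xᵢ = zᵢ/(1+V/F(Kᵢ−1)), yᵢ = Kᵢxᵢ:
  1: x = 0.245, y = 0.532
  2: x = 0.247, y = 0.308
  3: x = 0.508, y = 0.161

x_2 = 0.247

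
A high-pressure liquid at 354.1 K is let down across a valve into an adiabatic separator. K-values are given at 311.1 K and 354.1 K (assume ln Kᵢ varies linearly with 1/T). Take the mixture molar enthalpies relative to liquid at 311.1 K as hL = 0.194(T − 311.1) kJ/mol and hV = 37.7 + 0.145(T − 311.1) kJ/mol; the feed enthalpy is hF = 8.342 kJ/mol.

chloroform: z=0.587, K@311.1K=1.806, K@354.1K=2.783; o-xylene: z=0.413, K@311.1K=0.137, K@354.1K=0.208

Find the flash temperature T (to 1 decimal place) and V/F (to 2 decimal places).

Adiabatic flash: solve Rachford–Rice at each trial T, then check hF = ψ·hV(T) + (1−ψ)·hL(T).
  T = 311.1 K: K = (1.806, 0.137), RR gives ψ = 0.168, H_out = 6.325 kJ/mol
  T = 354.1 K: K = (2.783, 0.208), RR gives ψ = 0.510, H_out = 26.478 kJ/mol
  T = 332.6 K: K = (2.273, 0.171), RR gives ψ = 0.384, H_out = 18.238 kJ/mol
  T = 321.9 K: K = (2.035, 0.154), RR gives ψ = 0.295, H_out = 13.049 kJ/mol
  T = 316.5 K: K = (1.919, 0.145), RR gives ψ = 0.237, H_out = 9.936 kJ/mol
  T = 313.8 K: K = (1.862, 0.141), RR gives ψ = 0.204, H_out = 8.204 kJ/mol
  T = 315.1 K: K = (1.890, 0.143), RR gives ψ = 0.221, H_out = 9.055 kJ/mol
Linear interpolation between T = 313.8 (H_out = 8.204) and T = 315.1 (H_out = 9.055) on hF = 8.342 gives T ≈ 314.0 K, at which ψ = 0.21.

T = 314.0 K, V/F = 0.21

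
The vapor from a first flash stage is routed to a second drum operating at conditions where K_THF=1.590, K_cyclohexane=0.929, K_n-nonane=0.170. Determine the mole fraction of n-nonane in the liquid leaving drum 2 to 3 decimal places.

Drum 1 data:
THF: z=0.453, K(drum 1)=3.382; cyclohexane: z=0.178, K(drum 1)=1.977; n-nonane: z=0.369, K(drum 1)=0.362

x_n-nonane (drum 2) = 0.322

Drum 1:
Let ψ₁ = V/F and solve Σ zᵢ(Kᵢ−1)/(1+ψ₁(Kᵢ−1)) = 0.
Check two-phase: ΣzᵢKᵢ = 2.018 > 1 and Σzᵢ/Kᵢ = 1.243 > 1, so g(0) = 1.018 > 0 and g(1) = -0.243 < 0.
Newton iteration, ψ₁⁰ = 0.34:
  ψ₁ = 0.340: g = 0.4261, g' = -1.125 → ψ₁ = 0.719
  ψ₁ = 0.719: g = 0.0653, g' = -0.920 → ψ₁ = 0.790
  ψ₁ = 0.790: g = -0.0017, g' = -0.974 → ψ₁ = 0.788
Converged at ψ₁ = 0.788.
Drum-1 compositions:
  THF: x = 0.157, y = 0.533
  cyclohexane: x = 0.101, y = 0.199
  n-nonane: x = 0.742, y = 0.269
Drum-2 feed = drum-1 vapor: z₂ = (0.5326, 0.1988, 0.2686).
Drum 2:
Material balance + equilibrium reduce to Σ zᵢ(Kᵢ−1)/(1+ψ₂(Kᵢ−1)) = 0.
Feasibility: ΣzᵢKᵢ = 1.077, Σzᵢ/Kᵢ = 2.129 — both > 1, two phases present.
Newton–Raphson from ψ₂ = 0.5:
  ψ₂ = 0.500: g = -0.1531, g' = -0.652 → ψ₂ = 0.265
  ψ₂ = 0.265: g = -0.0286, g' = -0.444 → ψ₂ = 0.201
  ψ₂ = 0.201: g = -0.0010, g' = -0.416 → ψ₂ = 0.199
Converged at ψ₂ = 0.199.
  THF: x = 0.477, y = 0.758
  cyclohexane: x = 0.202, y = 0.187
  n-nonane: x = 0.322, y = 0.055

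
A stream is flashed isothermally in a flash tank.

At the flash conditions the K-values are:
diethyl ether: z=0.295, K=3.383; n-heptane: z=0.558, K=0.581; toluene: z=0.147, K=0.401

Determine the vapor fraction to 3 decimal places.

ψ = 0.347

Material balance + equilibrium reduce to Σ zᵢ(Kᵢ−1)/(1+ψ(Kᵢ−1)) = 0.
Check two-phase: ΣzᵢKᵢ = 1.381 > 1 and Σzᵢ/Kᵢ = 1.414 > 1, so g(0) = 0.381 > 0 and g(1) = -0.414 < 0.
Iterate (Newton) starting at ψ = 0.5:
  ψ = 0.500: g = -0.1007, g' = -0.613 → ψ = 0.336
  ψ = 0.336: g = 0.0082, g' = -0.732 → ψ = 0.347
Converged at ψ = 0.347.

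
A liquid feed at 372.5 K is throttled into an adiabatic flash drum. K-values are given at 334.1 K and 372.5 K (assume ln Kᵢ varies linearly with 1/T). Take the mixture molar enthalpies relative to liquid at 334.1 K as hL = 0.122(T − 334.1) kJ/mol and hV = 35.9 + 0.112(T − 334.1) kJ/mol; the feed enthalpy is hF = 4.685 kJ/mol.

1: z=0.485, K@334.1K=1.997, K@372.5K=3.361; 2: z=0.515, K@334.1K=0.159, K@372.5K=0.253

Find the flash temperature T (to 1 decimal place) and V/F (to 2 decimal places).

T = 337.8 K, V/F = 0.12

Adiabatic flash: solve Rachford–Rice at each trial T, then check hF = ψ·hV(T) + (1−ψ)·hL(T).
  T = 334.1 K: K = (1.997, 0.159), RR gives ψ = 0.060, H_out = 2.159 kJ/mol
  T = 372.5 K: K = (3.361, 0.253), RR gives ψ = 0.431, H_out = 19.997 kJ/mol
  T = 353.3 K: K = (2.628, 0.203), RR gives ψ = 0.292, H_out = 12.777 kJ/mol
  T = 343.7 K: K = (2.300, 0.180), RR gives ψ = 0.195, H_out = 8.167 kJ/mol
  T = 338.9 K: K = (2.145, 0.169), RR gives ψ = 0.134, H_out = 5.397 kJ/mol
  T = 336.5 K: K = (2.070, 0.164), RR gives ψ = 0.099, H_out = 3.847 kJ/mol
Linear interpolation between T = 336.5 (H_out = 3.847) and T = 338.9 (H_out = 5.397) on hF = 4.685 gives T ≈ 337.8 K, at which ψ = 0.12.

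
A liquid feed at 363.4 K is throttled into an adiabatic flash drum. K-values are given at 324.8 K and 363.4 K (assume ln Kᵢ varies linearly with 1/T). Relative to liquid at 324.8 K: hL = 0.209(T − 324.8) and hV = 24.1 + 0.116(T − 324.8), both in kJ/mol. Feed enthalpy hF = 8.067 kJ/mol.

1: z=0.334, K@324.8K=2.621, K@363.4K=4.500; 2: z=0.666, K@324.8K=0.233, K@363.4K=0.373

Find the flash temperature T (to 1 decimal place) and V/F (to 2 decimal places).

Adiabatic flash: solve Rachford–Rice at each trial T, then check hF = ψ·hV(T) + (1−ψ)·hL(T).
  T = 324.8 K: K = (2.621, 0.233), RR gives ψ = 0.025, H_out = 0.593 kJ/mol
  T = 363.4 K: K = (4.500, 0.373), RR gives ψ = 0.342, H_out = 15.090 kJ/mol
  T = 344.1 K: K = (3.487, 0.299), RR gives ψ = 0.208, H_out = 8.683 kJ/mol
  T = 334.5 K: K = (3.038, 0.265), RR gives ψ = 0.128, H_out = 4.986 kJ/mol
  T = 339.3 K: K = (3.258, 0.282), RR gives ψ = 0.170, H_out = 6.896 kJ/mol
  T = 341.7 K: K = (3.371, 0.290), RR gives ψ = 0.190, H_out = 7.803 kJ/mol
Linear interpolation between T = 341.7 (H_out = 7.803) and T = 344.1 (H_out = 8.683) on hF = 8.067 gives T ≈ 342.4 K, at which ψ = 0.20.

T = 342.4 K, V/F = 0.20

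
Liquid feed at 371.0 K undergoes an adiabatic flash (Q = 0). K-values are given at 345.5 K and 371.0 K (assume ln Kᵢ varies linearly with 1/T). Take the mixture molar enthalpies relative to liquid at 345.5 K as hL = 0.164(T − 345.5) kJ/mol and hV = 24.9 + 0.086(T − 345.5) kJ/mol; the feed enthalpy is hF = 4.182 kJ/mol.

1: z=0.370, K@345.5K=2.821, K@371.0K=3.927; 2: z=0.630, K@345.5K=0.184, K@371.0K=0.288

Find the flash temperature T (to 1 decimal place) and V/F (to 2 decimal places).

Adiabatic flash: solve Rachford–Rice at each trial T, then check hF = ψ·hV(T) + (1−ψ)·hL(T).
  T = 345.5 K: K = (2.821, 0.184), RR gives ψ = 0.107, H_out = 2.676 kJ/mol
  T = 371.0 K: K = (3.927, 0.288), RR gives ψ = 0.304, H_out = 11.157 kJ/mol
  T = 358.2 K: K = (3.346, 0.232), RR gives ψ = 0.213, H_out = 7.178 kJ/mol
  T = 351.9 K: K = (3.079, 0.207), RR gives ψ = 0.164, H_out = 5.043 kJ/mol
  T = 348.7 K: K = (2.948, 0.195), RR gives ψ = 0.136, H_out = 3.889 kJ/mol
  T = 350.3 K: K = (3.013, 0.201), RR gives ψ = 0.150, H_out = 4.473 kJ/mol
Linear interpolation between T = 348.7 (H_out = 3.889) and T = 350.3 (H_out = 4.473) on hF = 4.182 gives T ≈ 349.5 K, at which ψ = 0.14.

T = 349.5 K, V/F = 0.14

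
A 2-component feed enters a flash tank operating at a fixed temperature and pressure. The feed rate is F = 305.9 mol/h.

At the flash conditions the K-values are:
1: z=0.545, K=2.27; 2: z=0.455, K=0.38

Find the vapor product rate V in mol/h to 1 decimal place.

V = 159.3 mol/h

Let ψ = V/F and solve Σ zᵢ(Kᵢ−1)/(1+ψ(Kᵢ−1)) = 0.
g(0) = ΣzᵢKᵢ − 1 = 0.410 and g(1) = 1 − Σzᵢ/Kᵢ = -0.437, so a root lies in (0, 1).
Binary case is linear: z₁(K₁−1)(1+ψ(K₂−1)) + z₂(K₂−1)(1+ψ(K₁−1)) = 0
⇒ ψ = [z₁(K₁−1)+z₂(K₂−1)] / [−(K₁−1)(K₂−1)] = 0.4101/0.7874 = 0.521
Then V = ψ·F = 0.5208·305.9 = 159.3 mol/h and L = F − V = 146.6 mol/h.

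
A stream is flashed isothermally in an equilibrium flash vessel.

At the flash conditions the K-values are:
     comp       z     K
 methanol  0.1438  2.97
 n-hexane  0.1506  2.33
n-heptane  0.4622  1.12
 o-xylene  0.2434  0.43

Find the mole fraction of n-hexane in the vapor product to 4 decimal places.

y_n-hexane = 0.1693

Newton iteration, ψ⁰ = 0.5:
  ψ = 0.5000: g = 0.12130, g' = -0.3983 → ψ = 0.8045
  ψ = 0.8045: g = 0.00069, g' = -0.4210 → ψ = 0.8062
Converged at ψ = 0.8062.
Compositions from xᵢ = zᵢ/(1+ψ(Kᵢ−1)), yᵢ = Kᵢxᵢ:
  methanol: x = 0.0556, y = 0.1650
  n-hexane: x = 0.0727, y = 0.1693
  n-heptane: x = 0.4214, y = 0.4720
  o-xylene: x = 0.4503, y = 0.1936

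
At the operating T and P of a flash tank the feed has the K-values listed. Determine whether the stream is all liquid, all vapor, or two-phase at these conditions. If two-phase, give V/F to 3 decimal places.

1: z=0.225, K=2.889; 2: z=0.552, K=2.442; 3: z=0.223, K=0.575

all vapor

ΣzᵢKᵢ = 2.126; Σzᵢ/Kᵢ = 0.692.
Since Σzᵢ/Kᵢ < 1 the mixture is above its dew point — single vapor phase.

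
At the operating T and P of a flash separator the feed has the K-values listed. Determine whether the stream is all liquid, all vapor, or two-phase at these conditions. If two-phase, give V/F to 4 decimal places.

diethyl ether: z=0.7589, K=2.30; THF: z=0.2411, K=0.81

all vapor

ΣzᵢKᵢ = 1.9408; Σzᵢ/Kᵢ = 0.6276.
Since Σzᵢ/Kᵢ < 1 the mixture is above its dew point — single vapor phase.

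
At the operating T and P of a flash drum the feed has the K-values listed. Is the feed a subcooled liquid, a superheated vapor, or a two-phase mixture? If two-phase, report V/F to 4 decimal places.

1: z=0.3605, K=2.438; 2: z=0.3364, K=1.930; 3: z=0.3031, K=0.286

two-phase, V/F = 0.7165

ΣzᵢKᵢ = 1.6148; Σzᵢ/Kᵢ = 1.3820.
Both exceed 1, so a two-phase solution exists.
Material balance + equilibrium reduce to Σ zᵢ(Kᵢ−1)/(1+ψ(Kᵢ−1)) = 0.
Newton–Raphson from ψ = 0.45:
  ψ = 0.4500: g = 0.21642, g' = -0.7548 → ψ = 0.7367
  ψ = 0.7367: g = -0.01921, g' = -0.9660 → ψ = 0.7168
  ψ = 0.7168: g = -0.00033, g' = -0.9339 → ψ = 0.7165
Converged at ψ = 0.7165.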